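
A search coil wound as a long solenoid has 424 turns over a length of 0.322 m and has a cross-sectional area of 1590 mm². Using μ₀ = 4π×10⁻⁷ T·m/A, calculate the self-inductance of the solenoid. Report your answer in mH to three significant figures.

L ≈ 1.12 mH

A = 1590 mm² = 1.590×10^-3 m².
For a long solenoid, L = μ₀N²A/ℓ.
L = (4π×10⁻⁷)(424)²(1.590×10^-3)/(0.322 m) = 1.116×10^-3 H.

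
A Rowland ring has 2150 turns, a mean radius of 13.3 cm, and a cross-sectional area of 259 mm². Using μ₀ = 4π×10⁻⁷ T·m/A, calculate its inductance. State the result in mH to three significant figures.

For a thin toroid, L = μ₀N²A/(2πR).
L = (4π×10⁻⁷)(2150)²(2.590×10^-4) / (2π×0.133 m) = 1.800×10^-3 H.

L ≈ 1.80 mH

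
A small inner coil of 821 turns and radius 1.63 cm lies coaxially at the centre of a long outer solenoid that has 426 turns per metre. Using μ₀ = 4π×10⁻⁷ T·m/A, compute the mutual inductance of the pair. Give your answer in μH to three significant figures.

The outer solenoid produces a uniform field B₁ = μ₀n₁I₁ across the inner coil,
so the flux linkage is N₂Φ = N₂B₁A₂ = μ₀n₁N₂A₂·I₁, giving M = μ₀n₁N₂A₂.
A₂ = πr² = π(1.630×10^-2 m)² = 8.347×10^-4 m².
M = (4π×10⁻⁷)(426)(821)(8.347×10^-4) = 3.668×10^-4 H.

M ≈ 367 μH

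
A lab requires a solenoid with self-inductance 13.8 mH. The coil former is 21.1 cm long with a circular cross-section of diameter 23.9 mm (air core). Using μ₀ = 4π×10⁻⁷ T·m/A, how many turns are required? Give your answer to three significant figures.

N ≈ 2270 turns

A = π(d/2)² = π(1.195×10^-2 m)² = 4.486×10^-4 m².
From L = μ₀N²A/ℓ, N = √(Lℓ / (μ₀A)).
N = √[(1.380×10^-2)(0.211) / ((4π×10⁻⁷)×4.486×10^-4)] = √(5.1649×10^6) ≈ 2272.7.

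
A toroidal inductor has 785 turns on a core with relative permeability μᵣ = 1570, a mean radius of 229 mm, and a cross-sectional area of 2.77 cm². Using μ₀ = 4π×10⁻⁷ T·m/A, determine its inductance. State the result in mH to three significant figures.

L ≈ 234 mH

For a thin toroid, L = μ₀μᵣN²A/(2πR).
L = (4π×10⁻⁷)(1570)(785)²(2.770×10^-4) / (2π×0.229 m) = 0.2341 H.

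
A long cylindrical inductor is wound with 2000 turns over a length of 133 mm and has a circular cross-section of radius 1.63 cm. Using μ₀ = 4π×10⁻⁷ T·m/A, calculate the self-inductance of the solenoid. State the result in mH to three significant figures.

L ≈ 31.5 mH

A = πr² = π(1.630×10^-2 m)² = 8.347×10^-4 m².
For a long solenoid, L = μ₀N²A/ℓ.
L = (4π×10⁻⁷)(2000)²(8.347×10^-4)/(0.133 m) = 3.1546×10^-2 H.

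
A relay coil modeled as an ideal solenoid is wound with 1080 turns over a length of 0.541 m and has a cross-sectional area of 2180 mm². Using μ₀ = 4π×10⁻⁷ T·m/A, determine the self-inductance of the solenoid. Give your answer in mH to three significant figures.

A = 2180 mm² = 2.180×10^-3 m².
For a long solenoid, L = μ₀N²A/ℓ.
L = (4π×10⁻⁷)(1080)²(2.180×10^-3)/(0.541 m) = 5.906×10^-3 H.

L ≈ 5.91 mH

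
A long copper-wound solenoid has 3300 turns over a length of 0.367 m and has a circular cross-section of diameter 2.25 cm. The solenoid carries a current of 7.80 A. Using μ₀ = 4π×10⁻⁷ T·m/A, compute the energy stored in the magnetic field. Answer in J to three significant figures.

U ≈ 0.451 J

A = π(d/2)² = π(1.125×10^-2 m)² = 3.976×10^-4 m².
L = μ₀N²A/ℓ = (4π×10⁻⁷)(3300)²(3.976×10^-4)/(0.367) = 1.483×10^-2 H.
U = ½LI² = ½(1.483×10^-2)(7.80)² = 0.451 J.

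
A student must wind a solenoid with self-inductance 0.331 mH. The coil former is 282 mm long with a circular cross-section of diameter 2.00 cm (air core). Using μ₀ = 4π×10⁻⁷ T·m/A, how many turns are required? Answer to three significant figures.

N ≈ 486 turns

A = π(d/2)² = π(1.000×10^-2 m)² = 3.142×10^-4 m².
From L = μ₀N²A/ℓ, N = √(Lℓ / (μ₀A)).
N = √[(3.310×10^-4)(0.282) / ((4π×10⁻⁷)×3.142×10^-4)] = √(2.364×10^5) ≈ 486.2.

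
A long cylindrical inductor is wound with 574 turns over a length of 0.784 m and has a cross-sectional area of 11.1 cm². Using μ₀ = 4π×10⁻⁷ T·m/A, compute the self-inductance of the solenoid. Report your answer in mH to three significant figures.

L ≈ 0.586 mH

A = 11.1 cm² = 1.110×10^-3 m².
For a long solenoid, L = μ₀N²A/ℓ.
L = (4π×10⁻⁷)(574)²(1.110×10^-3)/(0.784 m) = 5.862×10^-4 H.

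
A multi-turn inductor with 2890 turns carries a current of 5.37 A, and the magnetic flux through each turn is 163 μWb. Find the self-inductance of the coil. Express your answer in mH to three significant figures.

Self-inductance is defined by L = NΦ_B/I (flux linkage over current).
L = (2890)(1.630×10^-4 Wb)/(5.37 A) = 8.772×10^-2 H.

L ≈ 87.7 mH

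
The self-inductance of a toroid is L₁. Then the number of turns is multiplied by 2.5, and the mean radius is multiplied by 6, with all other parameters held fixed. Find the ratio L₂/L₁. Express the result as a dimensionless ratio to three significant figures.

For a toroid, L ∝ μᵣN²A/R.
L₂/L₁ = (2.5)^2 × (6)^-1 = 1.04.

L₂/L₁ = 1.04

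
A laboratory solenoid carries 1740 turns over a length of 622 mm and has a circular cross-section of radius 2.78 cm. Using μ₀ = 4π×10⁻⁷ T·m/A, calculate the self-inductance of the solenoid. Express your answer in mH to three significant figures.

A = πr² = π(2.780×10^-2 m)² = 2.428×10^-3 m².
For a long solenoid, L = μ₀N²A/ℓ.
L = (4π×10⁻⁷)(1740)²(2.428×10^-3)/(0.622 m) = 1.485×10^-2 H.

L ≈ 14.9 mH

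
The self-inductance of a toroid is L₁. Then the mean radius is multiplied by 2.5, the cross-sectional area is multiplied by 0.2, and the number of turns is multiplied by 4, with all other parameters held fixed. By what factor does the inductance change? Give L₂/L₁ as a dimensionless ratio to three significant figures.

For a toroid, L ∝ μᵣN²A/R.
L₂/L₁ = (2.5)^-1 × (0.2) × (4)^2 = 1.28.

L₂/L₁ = 1.28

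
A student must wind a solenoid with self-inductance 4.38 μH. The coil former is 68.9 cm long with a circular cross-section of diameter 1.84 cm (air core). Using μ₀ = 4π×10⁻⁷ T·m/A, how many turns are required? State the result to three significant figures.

A = π(d/2)² = π(9.200×10^-3 m)² = 2.659×10^-4 m².
From L = μ₀N²A/ℓ, N = √(Lℓ / (μ₀A)).
N = √[(4.380×10^-6)(0.689) / ((4π×10⁻⁷)×2.659×10^-4)] = √(9.031×10^3) ≈ 95.0.

N ≈ 95 turns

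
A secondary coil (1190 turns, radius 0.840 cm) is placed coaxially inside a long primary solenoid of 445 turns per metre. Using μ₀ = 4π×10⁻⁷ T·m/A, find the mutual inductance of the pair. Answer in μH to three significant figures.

The outer solenoid produces a uniform field B₁ = μ₀n₁I₁ across the inner coil,
so the flux linkage is N₂Φ = N₂B₁A₂ = μ₀n₁N₂A₂·I₁, giving M = μ₀n₁N₂A₂.
A₂ = πr² = π(8.400×10^-3 m)² = 2.217×10^-4 m².
M = (4π×10⁻⁷)(445)(1190)(2.217×10^-4) = 1.475×10^-4 H.

M ≈ 148 μH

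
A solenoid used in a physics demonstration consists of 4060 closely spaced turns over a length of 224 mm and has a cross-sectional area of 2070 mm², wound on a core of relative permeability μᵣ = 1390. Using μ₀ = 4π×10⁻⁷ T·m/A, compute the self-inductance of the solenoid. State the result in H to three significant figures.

A = 2070 mm² = 2.070×10^-3 m².
For a long solenoid, L = μ₀μᵣN²A/ℓ.
L = (4π×10⁻⁷)(1390)(4060)²(2.070×10^-3)/(0.224 m) = 266.1 H.

L ≈ 266 H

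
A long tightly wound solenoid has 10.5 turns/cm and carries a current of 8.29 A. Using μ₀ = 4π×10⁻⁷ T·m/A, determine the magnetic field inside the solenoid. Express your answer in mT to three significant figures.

B ≈ 10.9 mT

Inside a long solenoid, B = μ₀nI.
B = (4π×10⁻⁷)(1.050×10^3 m⁻¹)(8.29 A) = 1.094×10^-2 T.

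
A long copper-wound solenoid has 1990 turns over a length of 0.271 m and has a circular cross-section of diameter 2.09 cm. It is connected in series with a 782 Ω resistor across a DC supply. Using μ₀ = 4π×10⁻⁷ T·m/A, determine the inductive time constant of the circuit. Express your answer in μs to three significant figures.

τ ≈ 8.06 μs

A = π(d/2)² = π(1.045×10^-2 m)² = 3.431×10^-4 m².
L = μ₀N²A/ℓ = (4π×10⁻⁷)(1990)²(3.431×10^-4)/(0.271) = 6.300×10^-3 H.
τ = L/R = (6.300×10^-3)/(782) = 8.056×10^-6 s.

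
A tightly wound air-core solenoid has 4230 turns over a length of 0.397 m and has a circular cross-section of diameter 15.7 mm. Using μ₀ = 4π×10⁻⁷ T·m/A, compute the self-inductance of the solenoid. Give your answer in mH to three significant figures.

A = π(d/2)² = π(7.850×10^-3 m)² = 1.936×10^-4 m².
For a long solenoid, L = μ₀N²A/ℓ.
L = (4π×10⁻⁷)(4230)²(1.936×10^-4)/(0.397 m) = 1.096×10^-2 H.

L ≈ 11.0 mH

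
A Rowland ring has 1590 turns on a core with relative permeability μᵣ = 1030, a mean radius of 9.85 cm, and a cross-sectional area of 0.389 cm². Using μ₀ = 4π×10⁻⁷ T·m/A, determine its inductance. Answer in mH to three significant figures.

L ≈ 206 mH

For a thin toroid, L = μ₀μᵣN²A/(2πR).
L = (4π×10⁻⁷)(1030)(1590)²(3.890×10^-5) / (2π×9.850×10^-2 m) = 0.2057 H.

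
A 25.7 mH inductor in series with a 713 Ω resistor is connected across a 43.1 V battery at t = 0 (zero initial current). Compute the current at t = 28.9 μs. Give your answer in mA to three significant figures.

τ = L/R = 2.570×10^-2/713 = 3.604×10^-5 s; final current I_∞ = ε/R = 43.1/713 = 6.0449×10^-2 A.
I(t) = I_∞(1 − e^(−t/τ)) with t/τ = 0.802.
I = (6.0449×10^-2)(1 − e^(−0.802)) = 3.334×10^-2 A.

I ≈ 33.3 mA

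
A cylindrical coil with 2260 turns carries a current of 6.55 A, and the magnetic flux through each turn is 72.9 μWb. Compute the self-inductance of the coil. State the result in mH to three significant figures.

Self-inductance is defined by L = NΦ_B/I (flux linkage over current).
L = (2260)(7.290×10^-5 Wb)/(6.55 A) = 2.515×10^-2 H.

L ≈ 25.2 mH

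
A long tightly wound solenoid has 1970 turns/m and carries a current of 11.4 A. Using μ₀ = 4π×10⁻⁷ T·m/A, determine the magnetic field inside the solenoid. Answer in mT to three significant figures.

B ≈ 28.2 mT

Inside a long solenoid, B = μ₀nI.
B = (4π×10⁻⁷)(1.970×10^3 m⁻¹)(11.4 A) = 2.822×10^-2 T.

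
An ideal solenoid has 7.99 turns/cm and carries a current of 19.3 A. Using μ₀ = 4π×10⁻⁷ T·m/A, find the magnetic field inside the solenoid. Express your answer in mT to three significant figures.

Inside a long solenoid, B = μ₀nI.
B = (4π×10⁻⁷)(799 m⁻¹)(19.3 A) = 1.938×10^-2 T.

B ≈ 19.4 mT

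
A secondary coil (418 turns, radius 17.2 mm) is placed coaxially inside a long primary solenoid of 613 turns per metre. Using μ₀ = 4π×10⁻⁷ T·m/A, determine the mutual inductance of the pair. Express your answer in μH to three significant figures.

M ≈ 299 μH

The outer solenoid produces a uniform field B₁ = μ₀n₁I₁ across the inner coil,
so the flux linkage is N₂Φ = N₂B₁A₂ = μ₀n₁N₂A₂·I₁, giving M = μ₀n₁N₂A₂.
A₂ = πr² = π(1.720×10^-2 m)² = 9.294×10^-4 m².
M = (4π×10⁻⁷)(613)(418)(9.294×10^-4) = 2.993×10^-4 H.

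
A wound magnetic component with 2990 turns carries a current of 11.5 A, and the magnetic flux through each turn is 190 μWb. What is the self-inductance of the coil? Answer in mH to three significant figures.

Self-inductance is defined by L = NΦ_B/I (flux linkage over current).
L = (2990)(1.900×10^-4 Wb)/(11.5 A) = 4.940×10^-2 H.

L ≈ 49.4 mH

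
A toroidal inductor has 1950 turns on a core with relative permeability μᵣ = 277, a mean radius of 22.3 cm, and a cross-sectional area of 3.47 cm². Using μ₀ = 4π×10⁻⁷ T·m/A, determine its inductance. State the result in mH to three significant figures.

For a thin toroid, L = μ₀μᵣN²A/(2πR).
L = (4π×10⁻⁷)(277)(1950)²(3.470×10^-4) / (2π×0.223 m) = 0.3278 H.

L ≈ 328 mH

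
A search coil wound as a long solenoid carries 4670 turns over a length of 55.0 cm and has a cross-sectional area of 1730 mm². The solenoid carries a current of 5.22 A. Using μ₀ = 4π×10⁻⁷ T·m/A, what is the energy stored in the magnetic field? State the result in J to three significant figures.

A = 1730 mm² = 1.730×10^-3 m².
L = μ₀N²A/ℓ = (4π×10⁻⁷)(4670)²(1.730×10^-3)/(0.55) = 8.620×10^-2 H.
U = ½LI² = ½(8.620×10^-2)(5.22)² = 1.174 J.

U ≈ 1.17 J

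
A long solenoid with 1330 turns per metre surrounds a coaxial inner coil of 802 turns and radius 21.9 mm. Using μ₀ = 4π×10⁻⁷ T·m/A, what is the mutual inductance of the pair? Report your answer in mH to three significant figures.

The outer solenoid produces a uniform field B₁ = μ₀n₁I₁ across the inner coil,
so the flux linkage is N₂Φ = N₂B₁A₂ = μ₀n₁N₂A₂·I₁, giving M = μ₀n₁N₂A₂.
A₂ = πr² = π(2.190×10^-2 m)² = 1.507×10^-3 m².
M = (4π×10⁻⁷)(1330)(802)(1.507×10^-3) = 2.020×10^-3 H.

M ≈ 2.02 mH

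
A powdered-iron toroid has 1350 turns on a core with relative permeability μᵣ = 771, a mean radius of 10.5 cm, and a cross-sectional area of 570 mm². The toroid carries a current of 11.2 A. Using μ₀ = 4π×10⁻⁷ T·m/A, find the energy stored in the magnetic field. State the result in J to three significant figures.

L = μ₀μᵣN²A/(2πR) = (4π×10⁻⁷)(771)(1350)²(5.700×10^-4)/(2π×0.105) = 1.526 H.
U = ½LI² = ½(1.526)(11.2)² = 95.68 J.

U ≈ 95.7 J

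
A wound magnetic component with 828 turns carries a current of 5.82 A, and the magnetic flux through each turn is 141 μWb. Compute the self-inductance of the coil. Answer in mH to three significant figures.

L ≈ 20.1 mH

Self-inductance is defined by L = NΦ_B/I (flux linkage over current).
L = (828)(1.410×10^-4 Wb)/(5.82 A) = 2.006×10^-2 H.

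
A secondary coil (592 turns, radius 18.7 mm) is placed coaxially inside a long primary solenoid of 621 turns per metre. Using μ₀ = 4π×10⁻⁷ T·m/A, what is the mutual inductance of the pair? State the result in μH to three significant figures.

M ≈ 508 μH

The outer solenoid produces a uniform field B₁ = μ₀n₁I₁ across the inner coil,
so the flux linkage is N₂Φ = N₂B₁A₂ = μ₀n₁N₂A₂·I₁, giving M = μ₀n₁N₂A₂.
A₂ = πr² = π(1.870×10^-2 m)² = 1.099×10^-3 m².
M = (4π×10⁻⁷)(621)(592)(1.099×10^-3) = 5.075×10^-4 H.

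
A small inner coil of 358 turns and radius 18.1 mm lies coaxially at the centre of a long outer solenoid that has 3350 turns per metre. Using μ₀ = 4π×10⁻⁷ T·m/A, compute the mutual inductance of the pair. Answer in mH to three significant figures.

M ≈ 1.55 mH

The outer solenoid produces a uniform field B₁ = μ₀n₁I₁ across the inner coil,
so the flux linkage is N₂Φ = N₂B₁A₂ = μ₀n₁N₂A₂·I₁, giving M = μ₀n₁N₂A₂.
A₂ = πr² = π(1.810×10^-2 m)² = 1.029×10^-3 m².
M = (4π×10⁻⁷)(3350)(358)(1.029×10^-3) = 1.551×10^-3 H.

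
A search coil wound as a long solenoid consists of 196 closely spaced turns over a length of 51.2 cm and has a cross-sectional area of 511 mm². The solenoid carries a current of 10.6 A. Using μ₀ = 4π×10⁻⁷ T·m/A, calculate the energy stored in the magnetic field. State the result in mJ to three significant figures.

U ≈ 2.71 mJ

A = 511 mm² = 5.110×10^-4 m².
L = μ₀N²A/ℓ = (4π×10⁻⁷)(196)²(5.110×10^-4)/(0.512) = 4.818×10^-5 H.
U = ½LI² = ½(4.818×10^-5)(10.6)² = 2.707×10^-3 J.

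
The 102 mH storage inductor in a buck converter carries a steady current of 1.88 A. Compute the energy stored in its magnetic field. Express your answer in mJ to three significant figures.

Stored magnetic energy: U = ½LI².
U = ½(0.102 H)(1.88 A)² = 0.1803 J.

U ≈ 180 mJ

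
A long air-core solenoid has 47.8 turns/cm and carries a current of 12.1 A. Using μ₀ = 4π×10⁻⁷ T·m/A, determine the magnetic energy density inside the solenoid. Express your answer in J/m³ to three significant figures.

u ≈ 2100 J/m³

B = μ₀nI = (4π×10⁻⁷)(4.780×10^3)(12.1) = 7.268×10^-2 T.
u = B²/(2μ₀) = (7.268×10^-2)²/(2×4π×10⁻⁷) = 2.102×10^3 J/m³.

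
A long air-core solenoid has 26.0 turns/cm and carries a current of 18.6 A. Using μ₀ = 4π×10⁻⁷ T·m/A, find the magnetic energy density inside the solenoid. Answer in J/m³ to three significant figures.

B = μ₀nI = (4π×10⁻⁷)(2.600×10^3)(18.6) = 6.077×10^-2 T.
u = B²/(2μ₀) = (6.077×10^-2)²/(2×4π×10⁻⁷) = 1.469×10^3 J/m³.

u ≈ 1470 J/m³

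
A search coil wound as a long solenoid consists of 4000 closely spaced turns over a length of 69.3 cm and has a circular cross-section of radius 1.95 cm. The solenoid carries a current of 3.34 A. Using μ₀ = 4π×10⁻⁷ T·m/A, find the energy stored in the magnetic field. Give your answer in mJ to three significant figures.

U ≈ 193 mJ

A = πr² = π(1.950×10^-2 m)² = 1.1946×10^-3 m².
L = μ₀N²A/ℓ = (4π×10⁻⁷)(4000)²(1.1946×10^-3)/(0.693) = 3.466×10^-2 H.
U = ½LI² = ½(3.466×10^-2)(3.34)² = 0.1933 J.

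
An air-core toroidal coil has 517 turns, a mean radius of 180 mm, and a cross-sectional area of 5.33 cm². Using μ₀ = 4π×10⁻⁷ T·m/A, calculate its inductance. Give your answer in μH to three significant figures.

L ≈ 158 μH

For a thin toroid, L = μ₀N²A/(2πR).
L = (4π×10⁻⁷)(517)²(5.330×10^-4) / (2π×0.18 m) = 1.583×10^-4 H.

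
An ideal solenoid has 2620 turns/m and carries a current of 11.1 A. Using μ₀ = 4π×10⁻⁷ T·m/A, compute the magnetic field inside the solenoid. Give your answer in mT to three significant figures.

B ≈ 36.5 mT

Inside a long solenoid, B = μ₀nI.
B = (4π×10⁻⁷)(2.620×10^3 m⁻¹)(11.1 A) = 3.6546×10^-2 T.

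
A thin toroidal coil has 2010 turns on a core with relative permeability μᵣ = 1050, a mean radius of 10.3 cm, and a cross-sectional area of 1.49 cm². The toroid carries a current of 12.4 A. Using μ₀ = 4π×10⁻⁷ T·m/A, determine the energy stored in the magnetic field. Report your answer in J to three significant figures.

U ≈ 94.4 J

L = μ₀μᵣN²A/(2πR) = (4π×10⁻⁷)(1050)(2010)²(1.490×10^-4)/(2π×0.103) = 1.227 H.
U = ½LI² = ½(1.227)(12.4)² = 94.36 J.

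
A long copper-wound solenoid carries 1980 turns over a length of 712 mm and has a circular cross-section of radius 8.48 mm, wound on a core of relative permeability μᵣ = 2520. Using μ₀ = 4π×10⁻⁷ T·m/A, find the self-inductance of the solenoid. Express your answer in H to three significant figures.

A = πr² = π(8.480×10^-3 m)² = 2.259×10^-4 m².
For a long solenoid, L = μ₀μᵣN²A/ℓ.
L = (4π×10⁻⁷)(2520)(1980)²(2.259×10^-4)/(0.712 m) = 3.939 H.

L ≈ 3.94 H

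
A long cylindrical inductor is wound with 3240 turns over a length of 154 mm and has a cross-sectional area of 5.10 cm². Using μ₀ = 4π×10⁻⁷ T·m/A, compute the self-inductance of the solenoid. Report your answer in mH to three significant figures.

A = 5.10 cm² = 5.100×10^-4 m².
For a long solenoid, L = μ₀N²A/ℓ.
L = (4π×10⁻⁷)(3240)²(5.100×10^-4)/(0.154 m) = 4.369×10^-2 H.

L ≈ 43.7 mH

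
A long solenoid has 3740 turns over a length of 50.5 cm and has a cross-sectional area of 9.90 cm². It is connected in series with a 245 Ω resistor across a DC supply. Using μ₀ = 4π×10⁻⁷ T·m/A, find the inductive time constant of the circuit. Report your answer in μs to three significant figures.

τ ≈ 141 μs

A = 9.90 cm² = 9.900×10^-4 m².
L = μ₀N²A/ℓ = (4π×10⁻⁷)(3740)²(9.900×10^-4)/(0.505) = 3.446×10^-2 H.
τ = L/R = (3.446×10^-2)/(245) = 1.406×10^-4 s.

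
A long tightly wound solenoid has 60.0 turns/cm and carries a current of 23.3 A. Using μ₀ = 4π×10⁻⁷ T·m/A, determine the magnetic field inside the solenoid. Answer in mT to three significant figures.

Inside a long solenoid, B = μ₀nI.
B = (4π×10⁻⁷)(6.000×10^3 m⁻¹)(23.3 A) = 0.1757 T.

B ≈ 176 mT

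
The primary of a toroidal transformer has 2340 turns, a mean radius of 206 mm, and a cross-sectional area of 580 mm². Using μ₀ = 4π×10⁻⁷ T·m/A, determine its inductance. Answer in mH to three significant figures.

L ≈ 3.08 mH

For a thin toroid, L = μ₀N²A/(2πR).
L = (4π×10⁻⁷)(2340)²(5.800×10^-4) / (2π×0.206 m) = 3.083×10^-3 H.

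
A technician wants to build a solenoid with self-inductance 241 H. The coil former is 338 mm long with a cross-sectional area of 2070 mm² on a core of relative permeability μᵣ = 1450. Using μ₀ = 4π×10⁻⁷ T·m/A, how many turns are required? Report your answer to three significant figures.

N ≈ 4650 turns

A = 2070 mm² = 2.070×10^-3 m².
From L = μ₀μᵣN²A/ℓ, N = √(Lℓ / (μ₀μᵣA)).
N = √[(241)(0.338) / ((4π×10⁻⁷)(1450)×2.070×10^-3)] = √(2.160×10^7) ≈ 4647.2.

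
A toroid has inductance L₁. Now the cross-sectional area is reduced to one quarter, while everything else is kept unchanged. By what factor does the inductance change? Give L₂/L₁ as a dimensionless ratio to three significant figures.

L₂/L₁ = 0.250

For a toroid, L ∝ μᵣN²A/R.
L₂/L₁ = (0.25) = 0.250.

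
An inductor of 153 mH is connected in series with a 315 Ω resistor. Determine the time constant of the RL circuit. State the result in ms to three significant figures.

τ ≈ 0.486 ms

τ = L/R = (0.153 H)/(315 Ω) = 4.857×10^-4 s.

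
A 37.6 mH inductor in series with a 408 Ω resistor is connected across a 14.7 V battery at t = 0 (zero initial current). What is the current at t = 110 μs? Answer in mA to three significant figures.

I ≈ 25.1 mA

τ = L/R = 3.760×10^-2/408 = 9.216×10^-5 s; final current I_∞ = ε/R = 14.7/408 = 3.603×10^-2 A.
I(t) = I_∞(1 − e^(−t/τ)) with t/τ = 1.194.
I = (3.603×10^-2)(1 − e^(−1.194)) = 2.511×10^-2 A.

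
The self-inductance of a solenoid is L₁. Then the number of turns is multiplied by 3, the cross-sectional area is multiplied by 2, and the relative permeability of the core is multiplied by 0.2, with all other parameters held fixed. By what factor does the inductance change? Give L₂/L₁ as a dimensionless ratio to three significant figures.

L₂/L₁ = 3.60

For a solenoid, L ∝ μᵣN²A/ℓ.
L₂/L₁ = (3)^2 × (2) × (0.2) = 3.60.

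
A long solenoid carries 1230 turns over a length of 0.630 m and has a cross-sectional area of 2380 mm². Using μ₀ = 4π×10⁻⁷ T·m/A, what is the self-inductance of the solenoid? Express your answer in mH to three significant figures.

L ≈ 7.18 mH

A = 2380 mm² = 2.380×10^-3 m².
For a long solenoid, L = μ₀N²A/ℓ.
L = (4π×10⁻⁷)(1230)²(2.380×10^-3)/(0.63 m) = 7.182×10^-3 H.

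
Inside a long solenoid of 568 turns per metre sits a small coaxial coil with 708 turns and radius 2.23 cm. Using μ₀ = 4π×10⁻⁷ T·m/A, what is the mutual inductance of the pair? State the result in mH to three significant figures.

M ≈ 0.789 mH

The outer solenoid produces a uniform field B₁ = μ₀n₁I₁ across the inner coil,
so the flux linkage is N₂Φ = N₂B₁A₂ = μ₀n₁N₂A₂·I₁, giving M = μ₀n₁N₂A₂.
A₂ = πr² = π(2.230×10^-2 m)² = 1.562×10^-3 m².
M = (4π×10⁻⁷)(568)(708)(1.562×10^-3) = 7.89498×10^-4 H.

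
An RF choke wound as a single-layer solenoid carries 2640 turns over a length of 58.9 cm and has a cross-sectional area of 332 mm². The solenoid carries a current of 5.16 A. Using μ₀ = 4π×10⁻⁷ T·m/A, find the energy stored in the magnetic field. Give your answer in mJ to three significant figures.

A = 332 mm² = 3.320×10^-4 m².
L = μ₀N²A/ℓ = (4π×10⁻⁷)(2640)²(3.320×10^-4)/(0.589) = 4.937×10^-3 H.
U = ½LI² = ½(4.937×10^-3)(5.16)² = 6.572×10^-2 J.

U ≈ 65.7 mJ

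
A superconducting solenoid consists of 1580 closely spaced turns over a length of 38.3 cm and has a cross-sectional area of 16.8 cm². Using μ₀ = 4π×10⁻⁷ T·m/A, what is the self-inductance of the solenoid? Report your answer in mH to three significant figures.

A = 16.8 cm² = 1.680×10^-3 m².
For a long solenoid, L = μ₀N²A/ℓ.
L = (4π×10⁻⁷)(1580)²(1.680×10^-3)/(0.383 m) = 1.376×10^-2 H.

L ≈ 13.8 mH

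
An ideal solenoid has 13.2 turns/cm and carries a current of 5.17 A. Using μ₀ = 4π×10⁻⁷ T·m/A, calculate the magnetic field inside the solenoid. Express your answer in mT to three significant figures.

B ≈ 8.58 mT

Inside a long solenoid, B = μ₀nI.
B = (4π×10⁻⁷)(1.320×10^3 m⁻¹)(5.17 A) = 8.576×10^-3 T.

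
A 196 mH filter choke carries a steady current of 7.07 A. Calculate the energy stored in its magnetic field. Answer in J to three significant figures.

Stored magnetic energy: U = ½LI².
U = ½(0.196 H)(7.07 A)² = 4.899 J.

U ≈ 4.90 J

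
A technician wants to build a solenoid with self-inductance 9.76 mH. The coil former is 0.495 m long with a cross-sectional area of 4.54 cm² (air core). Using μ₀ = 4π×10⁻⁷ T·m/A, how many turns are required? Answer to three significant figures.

N ≈ 2910 turns

A = 4.54 cm² = 4.540×10^-4 m².
From L = μ₀N²A/ℓ, N = √(Lℓ / (μ₀A)).
N = √[(9.760×10^-3)(0.495) / ((4π×10⁻⁷)×4.540×10^-4)] = √(8.468×10^6) ≈ 2910.0.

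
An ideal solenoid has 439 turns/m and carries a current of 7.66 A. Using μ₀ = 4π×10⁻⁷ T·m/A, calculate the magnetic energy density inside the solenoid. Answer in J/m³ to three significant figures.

B = μ₀nI = (4π×10⁻⁷)(439)(7.66) = 4.226×10^-3 T.
u = B²/(2μ₀) = (4.226×10^-3)²/(2×4π×10⁻⁷) = 7.105 J/m³.

u ≈ 7.11 J/m³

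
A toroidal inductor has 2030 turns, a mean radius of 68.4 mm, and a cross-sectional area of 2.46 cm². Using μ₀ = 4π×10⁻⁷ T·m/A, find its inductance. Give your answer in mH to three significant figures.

For a thin toroid, L = μ₀N²A/(2πR).
L = (4π×10⁻⁷)(2030)²(2.460×10^-4) / (2π×6.840×10^-2 m) = 2.964×10^-3 H.

L ≈ 2.96 mH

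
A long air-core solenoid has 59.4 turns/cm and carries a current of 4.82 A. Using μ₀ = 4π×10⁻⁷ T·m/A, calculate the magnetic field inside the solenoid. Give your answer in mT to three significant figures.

B ≈ 36.0 mT

Inside a long solenoid, B = μ₀nI.
B = (4π×10⁻⁷)(5.940×10^3 m⁻¹)(4.82 A) = 3.598×10^-2 T.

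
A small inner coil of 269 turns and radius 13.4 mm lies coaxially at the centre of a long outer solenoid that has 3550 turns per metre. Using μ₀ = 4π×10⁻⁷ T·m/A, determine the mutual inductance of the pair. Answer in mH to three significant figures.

M ≈ 0.677 mH

The outer solenoid produces a uniform field B₁ = μ₀n₁I₁ across the inner coil,
so the flux linkage is N₂Φ = N₂B₁A₂ = μ₀n₁N₂A₂·I₁, giving M = μ₀n₁N₂A₂.
A₂ = πr² = π(1.340×10^-2 m)² = 5.641×10^-4 m².
M = (4π×10⁻⁷)(3550)(269)(5.641×10^-4) = 6.769×10^-4 H.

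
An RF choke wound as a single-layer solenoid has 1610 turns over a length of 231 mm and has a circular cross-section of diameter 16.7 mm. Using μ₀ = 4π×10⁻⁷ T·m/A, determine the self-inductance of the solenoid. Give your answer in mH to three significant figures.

L ≈ 3.09 mH

A = π(d/2)² = π(8.350×10^-3 m)² = 2.190×10^-4 m².
For a long solenoid, L = μ₀N²A/ℓ.
L = (4π×10⁻⁷)(1610)²(2.190×10^-4)/(0.231 m) = 3.089×10^-3 H.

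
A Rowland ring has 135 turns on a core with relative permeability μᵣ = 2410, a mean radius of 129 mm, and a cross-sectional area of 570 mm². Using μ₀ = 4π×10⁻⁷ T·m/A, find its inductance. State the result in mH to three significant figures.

L ≈ 38.8 mH

For a thin toroid, L = μ₀μᵣN²A/(2πR).
L = (4π×10⁻⁷)(2410)(135)²(5.700×10^-4) / (2π×0.129 m) = 3.882×10^-2 H.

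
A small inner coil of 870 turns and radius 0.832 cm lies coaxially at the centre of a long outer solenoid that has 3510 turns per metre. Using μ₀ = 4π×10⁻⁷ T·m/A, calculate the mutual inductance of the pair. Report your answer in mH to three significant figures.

M ≈ 0.835 mH

The outer solenoid produces a uniform field B₁ = μ₀n₁I₁ across the inner coil,
so the flux linkage is N₂Φ = N₂B₁A₂ = μ₀n₁N₂A₂·I₁, giving M = μ₀n₁N₂A₂.
A₂ = πr² = π(8.320×10^-3 m)² = 2.1747×10^-4 m².
M = (4π×10⁻⁷)(3510)(870)(2.1747×10^-4) = 8.345×10^-4 H.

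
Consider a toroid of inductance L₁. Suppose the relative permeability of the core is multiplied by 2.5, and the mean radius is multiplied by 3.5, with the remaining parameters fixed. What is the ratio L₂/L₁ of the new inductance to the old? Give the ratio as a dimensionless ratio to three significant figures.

L₂/L₁ = 0.714

For a toroid, L ∝ μᵣN²A/R.
L₂/L₁ = (2.5) × (3.5)^-1 = 0.714.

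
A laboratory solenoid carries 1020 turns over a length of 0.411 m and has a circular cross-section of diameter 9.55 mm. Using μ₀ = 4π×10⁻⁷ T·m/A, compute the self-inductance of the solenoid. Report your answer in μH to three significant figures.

L ≈ 228 μH

A = π(d/2)² = π(4.775×10^-3 m)² = 7.163×10^-5 m².
For a long solenoid, L = μ₀N²A/ℓ.
L = (4π×10⁻⁷)(1020)²(7.163×10^-5)/(0.411 m) = 2.279×10^-4 H.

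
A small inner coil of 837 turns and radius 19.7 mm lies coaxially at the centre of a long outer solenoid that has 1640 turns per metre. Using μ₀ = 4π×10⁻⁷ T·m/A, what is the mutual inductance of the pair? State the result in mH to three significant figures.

M ≈ 2.10 mH

The outer solenoid produces a uniform field B₁ = μ₀n₁I₁ across the inner coil,
so the flux linkage is N₂Φ = N₂B₁A₂ = μ₀n₁N₂A₂·I₁, giving M = μ₀n₁N₂A₂.
A₂ = πr² = π(1.970×10^-2 m)² = 1.219×10^-3 m².
M = (4π×10⁻⁷)(1640)(837)(1.219×10^-3) = 2.103×10^-3 H.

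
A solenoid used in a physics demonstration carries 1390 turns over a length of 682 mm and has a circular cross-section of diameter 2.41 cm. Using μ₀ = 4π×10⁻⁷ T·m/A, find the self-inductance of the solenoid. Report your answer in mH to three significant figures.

L ≈ 1.62 mH

A = π(d/2)² = π(1.205×10^-2 m)² = 4.562×10^-4 m².
For a long solenoid, L = μ₀N²A/ℓ.
L = (4π×10⁻⁷)(1390)²(4.562×10^-4)/(0.682 m) = 1.624×10^-3 H.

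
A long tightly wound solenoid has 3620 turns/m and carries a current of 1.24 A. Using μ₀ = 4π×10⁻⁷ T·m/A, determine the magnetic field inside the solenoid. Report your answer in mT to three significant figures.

Inside a long solenoid, B = μ₀nI.
B = (4π×10⁻⁷)(3.620×10^3 m⁻¹)(1.24 A) = 5.641×10^-3 T.

B ≈ 5.64 mT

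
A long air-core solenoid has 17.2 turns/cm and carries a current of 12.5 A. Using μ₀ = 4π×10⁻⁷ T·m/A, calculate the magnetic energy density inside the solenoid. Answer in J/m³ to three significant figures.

u ≈ 290 J/m³

B = μ₀nI = (4π×10⁻⁷)(1.720×10^3)(12.5) = 2.702×10^-2 T.
u = B²/(2μ₀) = (2.702×10^-2)²/(2×4π×10⁻⁷) = 290.4 J/m³.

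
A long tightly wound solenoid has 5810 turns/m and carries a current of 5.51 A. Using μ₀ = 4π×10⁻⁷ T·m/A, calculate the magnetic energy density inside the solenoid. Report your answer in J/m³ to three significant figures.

B = μ₀nI = (4π×10⁻⁷)(5.810×10^3)(5.51) = 4.023×10^-2 T.
u = B²/(2μ₀) = (4.023×10^-2)²/(2×4π×10⁻⁷) = 643.9 J/m³.

u ≈ 644 J/m³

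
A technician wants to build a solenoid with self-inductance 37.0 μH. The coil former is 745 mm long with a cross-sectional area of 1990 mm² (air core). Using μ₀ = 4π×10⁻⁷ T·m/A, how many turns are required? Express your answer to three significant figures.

N ≈ 105 turns

A = 1990 mm² = 1.990×10^-3 m².
From L = μ₀N²A/ℓ, N = √(Lℓ / (μ₀A)).
N = √[(3.700×10^-5)(0.745) / ((4π×10⁻⁷)×1.990×10^-3)] = √(1.102×10^4) ≈ 105.0.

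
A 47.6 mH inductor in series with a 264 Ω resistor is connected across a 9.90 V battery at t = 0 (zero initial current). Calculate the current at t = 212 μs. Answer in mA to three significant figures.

I ≈ 25.9 mA

τ = L/R = 4.760×10^-2/264 = 1.803×10^-4 s; final current I_∞ = ε/R = 9.90/264 = 3.750×10^-2 A.
I(t) = I_∞(1 − e^(−t/τ)) with t/τ = 1.176.
I = (3.750×10^-2)(1 − e^(−1.176)) = 2.593×10^-2 A.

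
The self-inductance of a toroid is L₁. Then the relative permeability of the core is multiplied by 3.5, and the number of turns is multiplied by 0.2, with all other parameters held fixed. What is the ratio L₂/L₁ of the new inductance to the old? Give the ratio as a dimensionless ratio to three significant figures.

For a toroid, L ∝ μᵣN²A/R.
L₂/L₁ = (3.5) × (0.2)^2 = 0.140.

L₂/L₁ = 0.140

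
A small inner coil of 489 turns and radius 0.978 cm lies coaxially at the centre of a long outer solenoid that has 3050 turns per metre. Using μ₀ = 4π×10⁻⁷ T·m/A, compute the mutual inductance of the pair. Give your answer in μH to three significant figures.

M ≈ 563 μH

The outer solenoid produces a uniform field B₁ = μ₀n₁I₁ across the inner coil,
so the flux linkage is N₂Φ = N₂B₁A₂ = μ₀n₁N₂A₂·I₁, giving M = μ₀n₁N₂A₂.
A₂ = πr² = π(9.780×10^-3 m)² = 3.0049×10^-4 m².
M = (4π×10⁻⁷)(3050)(489)(3.0049×10^-4) = 5.632×10^-4 H.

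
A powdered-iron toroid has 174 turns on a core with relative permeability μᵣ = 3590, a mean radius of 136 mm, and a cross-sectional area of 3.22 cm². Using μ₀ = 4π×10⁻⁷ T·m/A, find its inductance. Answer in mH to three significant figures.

For a thin toroid, L = μ₀μᵣN²A/(2πR).
L = (4π×10⁻⁷)(3590)(174)²(3.220×10^-4) / (2π×0.136 m) = 5.147×10^-2 H.

L ≈ 51.5 mH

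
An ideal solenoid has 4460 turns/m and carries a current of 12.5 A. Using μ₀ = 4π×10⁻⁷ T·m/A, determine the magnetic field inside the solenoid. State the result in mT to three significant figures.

B ≈ 70.1 mT

Inside a long solenoid, B = μ₀nI.
B = (4π×10⁻⁷)(4.460×10^3 m⁻¹)(12.5 A) = 7.006×10^-2 T.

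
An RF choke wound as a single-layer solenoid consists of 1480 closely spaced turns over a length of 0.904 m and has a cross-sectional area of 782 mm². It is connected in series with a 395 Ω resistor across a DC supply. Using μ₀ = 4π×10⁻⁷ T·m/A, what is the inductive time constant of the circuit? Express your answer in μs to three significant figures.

A = 782 mm² = 7.820×10^-4 m².
L = μ₀N²A/ℓ = (4π×10⁻⁷)(1480)²(7.820×10^-4)/(0.904) = 2.381×10^-3 H.
τ = L/R = (2.381×10^-3)/(395) = 6.028×10^-6 s.

τ ≈ 6.03 μs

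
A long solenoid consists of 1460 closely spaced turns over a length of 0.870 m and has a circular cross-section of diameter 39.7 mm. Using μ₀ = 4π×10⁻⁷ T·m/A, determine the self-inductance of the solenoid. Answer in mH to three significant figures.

L ≈ 3.81 mH

A = π(d/2)² = π(1.985×10^-2 m)² = 1.238×10^-3 m².
For a long solenoid, L = μ₀N²A/ℓ.
L = (4π×10⁻⁷)(1460)²(1.238×10^-3)/(0.87 m) = 3.811×10^-3 H.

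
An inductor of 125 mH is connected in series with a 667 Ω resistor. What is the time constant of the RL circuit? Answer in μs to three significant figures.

τ = L/R = (0.125 H)/(667 Ω) = 1.874×10^-4 s.

τ ≈ 187 μs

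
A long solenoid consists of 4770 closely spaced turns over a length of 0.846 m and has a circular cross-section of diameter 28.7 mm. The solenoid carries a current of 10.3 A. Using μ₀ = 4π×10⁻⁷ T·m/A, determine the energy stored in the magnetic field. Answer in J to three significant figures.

U ≈ 1.16 J

A = π(d/2)² = π(1.435×10^-2 m)² = 6.469×10^-4 m².
L = μ₀N²A/ℓ = (4π×10⁻⁷)(4770)²(6.469×10^-4)/(0.846) = 2.186×10^-2 H.
U = ½LI² = ½(2.186×10^-2)(10.3)² = 1.16 J.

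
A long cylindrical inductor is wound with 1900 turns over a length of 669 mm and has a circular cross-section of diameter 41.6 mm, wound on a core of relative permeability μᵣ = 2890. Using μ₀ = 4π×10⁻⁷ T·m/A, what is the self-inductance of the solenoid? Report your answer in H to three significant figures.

L ≈ 26.6 H

A = π(d/2)² = π(2.080×10^-2 m)² = 1.359×10^-3 m².
For a long solenoid, L = μ₀μᵣN²A/ℓ.
L = (4π×10⁻⁷)(2890)(1900)²(1.359×10^-3)/(0.669 m) = 26.64 H.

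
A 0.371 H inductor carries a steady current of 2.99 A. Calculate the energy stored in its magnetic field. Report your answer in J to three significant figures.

U ≈ 1.66 J

Stored magnetic energy: U = ½LI².
U = ½(0.371 H)(2.99 A)² = 1.658 J.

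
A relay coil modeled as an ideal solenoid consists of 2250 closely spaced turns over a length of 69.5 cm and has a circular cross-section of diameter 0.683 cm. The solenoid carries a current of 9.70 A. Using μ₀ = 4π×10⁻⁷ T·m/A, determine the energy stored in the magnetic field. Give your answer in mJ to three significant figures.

A = π(d/2)² = π(3.415×10^-3 m)² = 3.664×10^-5 m².
L = μ₀N²A/ℓ = (4π×10⁻⁷)(2250)²(3.664×10^-5)/(0.695) = 3.354×10^-4 H.
U = ½LI² = ½(3.354×10^-4)(9.70)² = 1.578×10^-2 J.

U ≈ 15.8 mJ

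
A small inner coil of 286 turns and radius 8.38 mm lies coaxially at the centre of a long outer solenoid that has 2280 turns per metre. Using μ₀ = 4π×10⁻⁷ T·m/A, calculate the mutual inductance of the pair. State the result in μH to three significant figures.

M ≈ 181 μH

The outer solenoid produces a uniform field B₁ = μ₀n₁I₁ across the inner coil,
so the flux linkage is N₂Φ = N₂B₁A₂ = μ₀n₁N₂A₂·I₁, giving M = μ₀n₁N₂A₂.
A₂ = πr² = π(8.380×10^-3 m)² = 2.206×10^-4 m².
M = (4π×10⁻⁷)(2280)(286)(2.206×10^-4) = 1.808×10^-4 H.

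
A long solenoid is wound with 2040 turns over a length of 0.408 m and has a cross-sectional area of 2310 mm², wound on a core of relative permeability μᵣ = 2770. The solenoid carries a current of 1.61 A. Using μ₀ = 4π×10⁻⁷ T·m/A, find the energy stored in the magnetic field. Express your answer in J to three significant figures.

U ≈ 106 J

A = 2310 mm² = 2.310×10^-3 m².
L = μ₀μᵣN²A/ℓ = (4π×10⁻⁷)(2770)(2040)²(2.310×10^-3)/(0.408) = 82.02 H.
U = ½LI² = ½(82.02)(1.61)² = 106.3 J.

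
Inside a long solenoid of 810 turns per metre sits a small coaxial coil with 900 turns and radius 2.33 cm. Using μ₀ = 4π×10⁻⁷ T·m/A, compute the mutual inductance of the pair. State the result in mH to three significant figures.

The outer solenoid produces a uniform field B₁ = μ₀n₁I₁ across the inner coil,
so the flux linkage is N₂Φ = N₂B₁A₂ = μ₀n₁N₂A₂·I₁, giving M = μ₀n₁N₂A₂.
A₂ = πr² = π(2.330×10^-2 m)² = 1.706×10^-3 m².
M = (4π×10⁻⁷)(810)(900)(1.706×10^-3) = 1.562×10^-3 H.

M ≈ 1.56 mH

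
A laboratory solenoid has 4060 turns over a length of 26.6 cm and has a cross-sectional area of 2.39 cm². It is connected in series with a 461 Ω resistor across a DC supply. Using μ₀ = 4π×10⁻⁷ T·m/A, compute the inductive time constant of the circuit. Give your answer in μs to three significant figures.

A = 2.39 cm² = 2.390×10^-4 m².
L = μ₀N²A/ℓ = (4π×10⁻⁷)(4060)²(2.390×10^-4)/(0.266) = 1.861×10^-2 H.
τ = L/R = (1.861×10^-2)/(461) = 4.037×10^-5 s.

τ ≈ 40.4 μs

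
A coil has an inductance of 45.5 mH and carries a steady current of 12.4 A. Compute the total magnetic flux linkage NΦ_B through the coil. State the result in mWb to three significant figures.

From L = NΦ_B/I, the flux linkage is NΦ_B = LI.
NΦ_B = (4.550×10^-2 H)(12.4 A) = 0.5642 Wb.

NΦ_B ≈ 564 mWb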